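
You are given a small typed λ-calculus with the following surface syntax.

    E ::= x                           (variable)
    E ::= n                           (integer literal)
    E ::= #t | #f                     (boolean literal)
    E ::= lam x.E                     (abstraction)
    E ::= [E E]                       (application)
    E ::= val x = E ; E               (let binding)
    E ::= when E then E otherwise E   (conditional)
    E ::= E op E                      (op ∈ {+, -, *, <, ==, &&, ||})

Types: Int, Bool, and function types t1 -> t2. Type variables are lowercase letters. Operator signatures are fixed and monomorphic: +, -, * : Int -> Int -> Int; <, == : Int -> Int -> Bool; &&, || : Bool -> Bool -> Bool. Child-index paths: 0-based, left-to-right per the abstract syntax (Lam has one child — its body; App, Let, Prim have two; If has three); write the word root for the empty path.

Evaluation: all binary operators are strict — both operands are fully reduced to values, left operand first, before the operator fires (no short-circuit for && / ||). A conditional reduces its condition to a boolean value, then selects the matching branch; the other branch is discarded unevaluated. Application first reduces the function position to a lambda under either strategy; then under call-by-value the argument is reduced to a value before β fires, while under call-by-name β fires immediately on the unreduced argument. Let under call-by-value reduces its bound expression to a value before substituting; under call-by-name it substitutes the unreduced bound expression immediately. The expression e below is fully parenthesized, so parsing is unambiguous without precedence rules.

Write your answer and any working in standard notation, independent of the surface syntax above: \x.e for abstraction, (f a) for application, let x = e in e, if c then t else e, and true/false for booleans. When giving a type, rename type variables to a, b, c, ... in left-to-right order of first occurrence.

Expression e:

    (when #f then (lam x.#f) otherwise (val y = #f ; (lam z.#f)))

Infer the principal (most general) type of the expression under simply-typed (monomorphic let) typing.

Answer: a -> Bool

Working:
  unify Bool ~ Bool
\x._ : a -> Bool
let y : Bool
\z._ : b -> Bool
  unify a -> Bool ~ b -> Bool
  unify a ~ b
  unify Bool ~ Bool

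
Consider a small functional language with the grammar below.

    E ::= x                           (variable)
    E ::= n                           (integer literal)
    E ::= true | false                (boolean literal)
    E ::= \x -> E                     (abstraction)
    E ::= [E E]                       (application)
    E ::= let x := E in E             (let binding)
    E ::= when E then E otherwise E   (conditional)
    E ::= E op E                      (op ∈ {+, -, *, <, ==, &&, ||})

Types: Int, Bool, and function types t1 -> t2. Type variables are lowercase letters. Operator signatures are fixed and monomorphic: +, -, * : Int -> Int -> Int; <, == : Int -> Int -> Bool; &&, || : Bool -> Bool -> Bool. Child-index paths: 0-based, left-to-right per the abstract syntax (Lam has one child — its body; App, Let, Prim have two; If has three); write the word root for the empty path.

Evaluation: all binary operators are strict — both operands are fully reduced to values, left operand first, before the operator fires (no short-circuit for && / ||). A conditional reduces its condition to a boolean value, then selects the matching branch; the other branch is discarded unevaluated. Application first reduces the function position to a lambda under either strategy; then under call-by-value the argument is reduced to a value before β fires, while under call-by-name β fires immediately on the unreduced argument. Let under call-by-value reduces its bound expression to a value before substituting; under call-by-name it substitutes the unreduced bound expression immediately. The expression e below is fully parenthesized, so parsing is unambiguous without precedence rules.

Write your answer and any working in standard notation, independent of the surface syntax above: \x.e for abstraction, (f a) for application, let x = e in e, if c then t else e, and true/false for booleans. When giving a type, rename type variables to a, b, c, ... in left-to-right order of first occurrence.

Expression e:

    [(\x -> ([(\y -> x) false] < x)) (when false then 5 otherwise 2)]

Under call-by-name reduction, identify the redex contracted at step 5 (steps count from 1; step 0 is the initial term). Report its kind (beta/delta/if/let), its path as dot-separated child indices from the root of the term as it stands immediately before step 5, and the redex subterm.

Trace:
step 0: ((\x.(((\y.x) false) < x)) (if false then 5 else 2))
step 1: [beta@root] (((\y.(if false then 5 else 2)) false) < (if false then 5 else 2))
step 2: [beta@0] ((if false then 5 else 2) < (if false then 5 else 2))
step 3: [if@0] (2 < (if false then 5 else 2))
step 4: [if@1] (2 < 2)
step 5: [delta@root] false

Answer: delta at root : (2 < 2)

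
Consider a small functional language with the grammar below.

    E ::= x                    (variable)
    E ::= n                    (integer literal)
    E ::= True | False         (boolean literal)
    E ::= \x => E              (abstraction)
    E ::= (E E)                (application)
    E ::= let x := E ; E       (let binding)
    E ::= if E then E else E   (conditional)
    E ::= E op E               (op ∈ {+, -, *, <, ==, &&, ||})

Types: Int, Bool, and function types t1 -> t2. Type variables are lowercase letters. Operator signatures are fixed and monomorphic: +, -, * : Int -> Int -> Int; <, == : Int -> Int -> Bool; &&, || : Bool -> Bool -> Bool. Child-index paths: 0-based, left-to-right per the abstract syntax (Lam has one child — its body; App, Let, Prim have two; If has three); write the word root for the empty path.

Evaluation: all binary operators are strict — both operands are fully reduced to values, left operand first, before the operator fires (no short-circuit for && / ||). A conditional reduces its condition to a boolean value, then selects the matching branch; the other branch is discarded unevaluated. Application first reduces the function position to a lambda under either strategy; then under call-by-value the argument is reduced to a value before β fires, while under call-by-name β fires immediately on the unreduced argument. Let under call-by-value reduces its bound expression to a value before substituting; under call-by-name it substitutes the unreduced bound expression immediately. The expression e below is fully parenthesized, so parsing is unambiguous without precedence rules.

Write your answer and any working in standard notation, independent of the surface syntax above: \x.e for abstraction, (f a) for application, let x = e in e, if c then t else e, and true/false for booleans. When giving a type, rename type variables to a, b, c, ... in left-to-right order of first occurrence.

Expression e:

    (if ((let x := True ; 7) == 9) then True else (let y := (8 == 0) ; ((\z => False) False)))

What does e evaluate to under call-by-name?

Working:
step 0: (if ((let x = true in 7) == 9) then true else (let y = (8 == 0) in ((\z.false) false)))
step 1: [let@0.0] (if (7 == 9) then true else (let y = (8 == 0) in ((\z.false) false)))
step 2: [delta@0] (if false then true else (let y = (8 == 0) in ((\z.false) false)))
step 3: [if@root] (let y = (8 == 0) in ((\z.false) false))
step 4: [let@root] ((\z.false) false)
step 5: [beta@root] false

Answer: false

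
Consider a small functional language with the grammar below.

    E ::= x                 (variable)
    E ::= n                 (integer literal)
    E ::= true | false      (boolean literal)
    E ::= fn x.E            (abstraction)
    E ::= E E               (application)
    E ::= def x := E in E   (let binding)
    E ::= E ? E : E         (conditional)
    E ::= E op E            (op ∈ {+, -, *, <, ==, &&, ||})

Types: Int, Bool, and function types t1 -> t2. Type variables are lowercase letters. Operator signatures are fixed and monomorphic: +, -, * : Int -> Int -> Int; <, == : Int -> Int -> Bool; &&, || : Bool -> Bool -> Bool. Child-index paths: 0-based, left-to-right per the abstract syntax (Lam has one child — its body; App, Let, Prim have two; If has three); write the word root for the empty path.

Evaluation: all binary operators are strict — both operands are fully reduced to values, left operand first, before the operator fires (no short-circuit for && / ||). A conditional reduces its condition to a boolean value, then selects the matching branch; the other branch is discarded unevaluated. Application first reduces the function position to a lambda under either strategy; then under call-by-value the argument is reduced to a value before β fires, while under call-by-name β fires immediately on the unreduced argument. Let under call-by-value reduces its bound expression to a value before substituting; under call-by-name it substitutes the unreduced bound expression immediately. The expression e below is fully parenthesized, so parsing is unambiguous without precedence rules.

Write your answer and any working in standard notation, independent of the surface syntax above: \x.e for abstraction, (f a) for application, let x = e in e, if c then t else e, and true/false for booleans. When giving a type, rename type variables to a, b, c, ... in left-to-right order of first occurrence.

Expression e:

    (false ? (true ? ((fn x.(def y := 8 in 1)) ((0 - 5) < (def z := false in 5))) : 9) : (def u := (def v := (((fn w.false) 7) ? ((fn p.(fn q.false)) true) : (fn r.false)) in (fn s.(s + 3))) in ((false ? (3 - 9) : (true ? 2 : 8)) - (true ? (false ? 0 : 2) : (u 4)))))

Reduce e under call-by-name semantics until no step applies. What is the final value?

Answer: 0

Derivation:
step 0: (if false then (if true then ((\x.(let y = 8 in 1)) ((0 - 5) < (let z = false in 5))) else 9) else (let u = (let v = (if ((\w.false) 7) then ((\p.(\q.false)) true) else (\r.false)) in (\s.(s + 3))) in ((if false then (3 - 9) else (if true then 2 else 8)) - (if true then (if false then 0 else 2) else (u 4)))))
step 1: [if@root] (let u = (let v = (if ((\w.false) 7) then ((\p.(\q.false)) true) else (\r.false)) in (\s.(s + 3))) in ((if false then (3 - 9) else (if true then 2 else 8)) - (if true then (if false then 0 else 2) else (u 4))))
step 2: [let@root] ((if false then (3 - 9) else (if true then 2 else 8)) - (if true then (if false then 0 else 2) else ((let v = (if ((\w.false) 7) then ((\p.(\q.false)) true) else (\r.false)) in (\s.(s + 3))) 4)))
step 3: [if@0] ((if true then 2 else 8) - (if true then (if false then 0 else 2) else ((let v = (if ((\w.false) 7) then ((\p.(\q.false)) true) else (\r.false)) in (\s.(s + 3))) 4)))
step 4: [if@0] (2 - (if true then (if false then 0 else 2) else ((let v = (if ((\w.false) 7) then ((\p.(\q.false)) true) else (\r.false)) in (\s.(s + 3))) 4)))
step 5: [if@1] (2 - (if false then 0 else 2))
step 6: [if@1] (2 - 2)
step 7: [delta@root] 0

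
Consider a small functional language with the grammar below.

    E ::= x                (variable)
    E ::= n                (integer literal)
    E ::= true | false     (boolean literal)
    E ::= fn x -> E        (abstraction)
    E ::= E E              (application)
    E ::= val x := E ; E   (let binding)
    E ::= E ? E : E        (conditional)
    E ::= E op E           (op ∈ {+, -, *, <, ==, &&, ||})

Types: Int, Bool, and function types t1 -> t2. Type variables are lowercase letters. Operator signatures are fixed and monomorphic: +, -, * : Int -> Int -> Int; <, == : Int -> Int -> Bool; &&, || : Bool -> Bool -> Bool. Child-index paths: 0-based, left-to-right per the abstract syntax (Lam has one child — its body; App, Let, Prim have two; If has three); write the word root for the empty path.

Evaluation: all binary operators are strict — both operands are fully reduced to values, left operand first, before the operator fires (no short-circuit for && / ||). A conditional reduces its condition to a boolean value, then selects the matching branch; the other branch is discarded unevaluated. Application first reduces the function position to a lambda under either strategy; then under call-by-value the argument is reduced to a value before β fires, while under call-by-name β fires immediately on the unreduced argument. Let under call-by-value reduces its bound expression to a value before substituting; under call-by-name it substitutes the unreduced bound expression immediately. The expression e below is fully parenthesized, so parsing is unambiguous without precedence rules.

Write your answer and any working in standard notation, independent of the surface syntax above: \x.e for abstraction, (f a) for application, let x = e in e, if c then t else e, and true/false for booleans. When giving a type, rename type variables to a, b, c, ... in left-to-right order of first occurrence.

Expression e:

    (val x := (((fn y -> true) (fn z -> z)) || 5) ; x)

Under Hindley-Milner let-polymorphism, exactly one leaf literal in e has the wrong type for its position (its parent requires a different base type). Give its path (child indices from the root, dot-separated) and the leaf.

Derivation:
\y._ : a -> Bool
z : b
\z._ : b -> b
  unify a -> Bool ~ (b -> b) -> c
  unify a ~ b -> b
  unify Bool ~ c
_ _ : Bool
  unify Bool ~ Bool
  unify Int ~ Bool
  FAIL: mismatch Int ~ Bool

Answer: 0.1 : 5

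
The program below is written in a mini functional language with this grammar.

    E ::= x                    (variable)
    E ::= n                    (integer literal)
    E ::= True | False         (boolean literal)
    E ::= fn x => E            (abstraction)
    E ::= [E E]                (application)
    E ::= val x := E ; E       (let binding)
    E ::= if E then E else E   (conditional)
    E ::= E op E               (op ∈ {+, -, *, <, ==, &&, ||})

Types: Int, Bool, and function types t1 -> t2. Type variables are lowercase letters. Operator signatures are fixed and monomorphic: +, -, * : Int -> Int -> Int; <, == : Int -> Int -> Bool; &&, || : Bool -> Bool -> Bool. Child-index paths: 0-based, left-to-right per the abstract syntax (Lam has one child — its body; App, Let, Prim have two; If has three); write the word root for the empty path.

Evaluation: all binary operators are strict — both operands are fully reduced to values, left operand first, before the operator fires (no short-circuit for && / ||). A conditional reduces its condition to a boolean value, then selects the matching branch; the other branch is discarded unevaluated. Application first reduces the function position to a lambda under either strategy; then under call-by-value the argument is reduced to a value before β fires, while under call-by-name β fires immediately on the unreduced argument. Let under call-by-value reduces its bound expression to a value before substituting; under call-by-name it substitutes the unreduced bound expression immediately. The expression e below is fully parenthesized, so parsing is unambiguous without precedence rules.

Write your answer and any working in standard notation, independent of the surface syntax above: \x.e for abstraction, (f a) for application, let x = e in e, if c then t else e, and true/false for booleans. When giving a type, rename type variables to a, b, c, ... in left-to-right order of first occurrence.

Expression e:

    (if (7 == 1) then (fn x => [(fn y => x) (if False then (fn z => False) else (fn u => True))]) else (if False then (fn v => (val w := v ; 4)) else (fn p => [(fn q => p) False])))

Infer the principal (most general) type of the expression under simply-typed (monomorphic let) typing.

Derivation:
  unify Int ~ Int
  unify Int ~ Int
  unify Bool ~ Bool
x : a
\y._ : b -> a
  unify Bool ~ Bool
\z._ : c -> Bool
\u._ : d -> Bool
  unify c -> Bool ~ d -> Bool
  unify c ~ d
  unify Bool ~ Bool
  unify b -> a ~ (d -> Bool) -> e
  unify b ~ d -> Bool
  unify a ~ e
_ _ : e
\x._ : e -> e
  unify Bool ~ Bool
v : f
let w : f
\v._ : f -> Int
p : g
\q._ : h -> g
  unify h -> g ~ Bool -> i
  unify h ~ Bool
  unify g ~ i
_ _ : i
\p._ : i -> i
  unify f -> Int ~ i -> i
  unify f ~ i
  unify Int ~ i
  unify e -> e ~ Int -> Int
  unify e ~ Int
  unify Int ~ Int

Answer: Int -> Int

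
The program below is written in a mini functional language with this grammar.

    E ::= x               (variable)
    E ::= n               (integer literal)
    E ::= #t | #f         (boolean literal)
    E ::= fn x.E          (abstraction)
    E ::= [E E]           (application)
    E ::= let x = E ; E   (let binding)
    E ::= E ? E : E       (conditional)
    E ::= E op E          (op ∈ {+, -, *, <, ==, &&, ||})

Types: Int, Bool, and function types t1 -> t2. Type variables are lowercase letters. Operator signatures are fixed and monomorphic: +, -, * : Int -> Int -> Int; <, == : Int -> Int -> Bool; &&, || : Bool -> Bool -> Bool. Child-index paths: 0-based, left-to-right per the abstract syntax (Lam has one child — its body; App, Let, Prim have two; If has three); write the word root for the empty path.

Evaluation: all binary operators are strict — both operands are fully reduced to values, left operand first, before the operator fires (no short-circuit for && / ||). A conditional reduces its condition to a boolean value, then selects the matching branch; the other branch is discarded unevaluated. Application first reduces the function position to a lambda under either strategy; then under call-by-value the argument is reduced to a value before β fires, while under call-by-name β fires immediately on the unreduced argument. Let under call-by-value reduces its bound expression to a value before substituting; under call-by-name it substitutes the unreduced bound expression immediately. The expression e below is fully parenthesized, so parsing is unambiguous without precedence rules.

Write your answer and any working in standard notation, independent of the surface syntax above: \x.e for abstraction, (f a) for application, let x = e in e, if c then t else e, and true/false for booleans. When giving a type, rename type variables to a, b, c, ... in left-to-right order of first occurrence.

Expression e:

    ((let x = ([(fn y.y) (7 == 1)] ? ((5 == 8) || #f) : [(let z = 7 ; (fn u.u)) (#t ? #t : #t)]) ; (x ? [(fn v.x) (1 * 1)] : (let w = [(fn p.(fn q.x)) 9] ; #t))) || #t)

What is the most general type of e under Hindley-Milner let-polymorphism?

Trace:
y : a
\y._ : a -> a
  unify Int ~ Int
  unify Int ~ Int
  unify a -> a ~ Bool -> b
  unify a ~ Bool
  unify Bool ~ b
_ _ : Bool
  unify Bool ~ Bool
  unify Int ~ Int
  unify Int ~ Int
  unify Bool ~ Bool
  unify Bool ~ Bool
let z : Int
u : c
\u._ : c -> c
  unify Bool ~ Bool
  unify Bool ~ Bool
  unify c -> c ~ Bool -> d
  unify c ~ Bool
  unify Bool ~ d
_ _ : Bool
  unify Bool ~ Bool
let x : Bool
x : Bool
  unify Bool ~ Bool
x : Bool
\v._ : e -> Bool
  unify Int ~ Int
  unify Int ~ Int
  unify e -> Bool ~ Int -> f
  unify e ~ Int
  unify Bool ~ f
_ _ : Bool
x : Bool
\q._ : h -> Bool
\p._ : g -> h -> Bool
  unify g -> h -> Bool ~ Int -> i
  unify g ~ Int
  unify h -> Bool ~ i
_ _ : h -> Bool
let w : forall. h -> Bool
  unify Bool ~ Bool
  unify Bool ~ Bool
  unify Bool ~ Bool

Answer: Bool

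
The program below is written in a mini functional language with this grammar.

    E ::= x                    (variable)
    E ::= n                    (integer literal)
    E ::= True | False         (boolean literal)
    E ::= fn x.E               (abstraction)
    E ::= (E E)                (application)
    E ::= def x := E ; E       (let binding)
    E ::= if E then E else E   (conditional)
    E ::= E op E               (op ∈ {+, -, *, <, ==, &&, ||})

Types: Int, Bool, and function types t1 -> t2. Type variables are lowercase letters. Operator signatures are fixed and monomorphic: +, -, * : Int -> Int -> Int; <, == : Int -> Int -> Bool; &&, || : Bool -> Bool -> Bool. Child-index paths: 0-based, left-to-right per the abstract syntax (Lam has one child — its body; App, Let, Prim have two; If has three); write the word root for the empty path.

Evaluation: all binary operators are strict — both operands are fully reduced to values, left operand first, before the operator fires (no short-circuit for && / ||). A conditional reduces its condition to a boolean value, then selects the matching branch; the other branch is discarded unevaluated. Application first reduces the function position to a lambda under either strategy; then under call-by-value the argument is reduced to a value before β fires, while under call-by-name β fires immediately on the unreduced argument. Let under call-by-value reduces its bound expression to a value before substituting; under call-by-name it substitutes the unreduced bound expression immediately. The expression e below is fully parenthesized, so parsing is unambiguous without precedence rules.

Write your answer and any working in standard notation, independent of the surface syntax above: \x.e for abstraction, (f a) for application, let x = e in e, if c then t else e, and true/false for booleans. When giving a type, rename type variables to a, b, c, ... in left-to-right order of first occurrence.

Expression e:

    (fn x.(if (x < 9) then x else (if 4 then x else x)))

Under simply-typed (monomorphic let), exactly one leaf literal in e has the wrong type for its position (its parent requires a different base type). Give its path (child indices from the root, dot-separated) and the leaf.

Trace:
x : a
  unify a ~ Int
  unify Int ~ Int
  unify Bool ~ Bool
x : Int
  unify Int ~ Bool
  FAIL: mismatch Int ~ Bool

Answer: 0.2.0 : 4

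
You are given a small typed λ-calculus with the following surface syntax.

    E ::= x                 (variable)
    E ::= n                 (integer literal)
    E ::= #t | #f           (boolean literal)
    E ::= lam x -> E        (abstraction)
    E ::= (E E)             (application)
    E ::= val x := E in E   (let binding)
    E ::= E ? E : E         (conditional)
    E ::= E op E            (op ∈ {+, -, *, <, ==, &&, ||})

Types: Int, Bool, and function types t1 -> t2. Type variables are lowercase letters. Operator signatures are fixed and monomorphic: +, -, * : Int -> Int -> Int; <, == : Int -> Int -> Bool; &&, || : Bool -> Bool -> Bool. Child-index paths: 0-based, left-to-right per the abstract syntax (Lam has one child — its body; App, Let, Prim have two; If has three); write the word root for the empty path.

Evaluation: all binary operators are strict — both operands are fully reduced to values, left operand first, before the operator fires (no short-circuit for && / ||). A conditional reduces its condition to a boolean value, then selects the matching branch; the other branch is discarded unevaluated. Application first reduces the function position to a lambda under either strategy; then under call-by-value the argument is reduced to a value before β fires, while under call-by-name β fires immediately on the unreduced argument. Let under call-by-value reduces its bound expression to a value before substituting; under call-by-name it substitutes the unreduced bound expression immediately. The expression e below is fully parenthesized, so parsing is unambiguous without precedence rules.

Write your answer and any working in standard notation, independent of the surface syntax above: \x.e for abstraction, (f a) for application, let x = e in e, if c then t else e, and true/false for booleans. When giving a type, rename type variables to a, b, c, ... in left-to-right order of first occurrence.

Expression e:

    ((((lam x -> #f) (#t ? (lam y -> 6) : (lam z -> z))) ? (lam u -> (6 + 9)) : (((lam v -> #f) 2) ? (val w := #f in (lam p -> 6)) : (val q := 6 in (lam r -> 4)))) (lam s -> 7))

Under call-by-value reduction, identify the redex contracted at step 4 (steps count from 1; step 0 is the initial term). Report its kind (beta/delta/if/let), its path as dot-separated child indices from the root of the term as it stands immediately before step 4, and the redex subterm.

Answer: beta at 0.0 : ((\v.false) 2)

Derivation:
step 0: ((if ((\x.false) (if true then (\y.6) else (\z.z))) then (\u.(6 + 9)) else (if ((\v.false) 2) then (let w = false in (\p.6)) else (let q = 6 in (\r.4)))) (\s.7))
step 1: [if@0.0.1] ((if ((\x.false) (\y.6)) then (\u.(6 + 9)) else (if ((\v.false) 2) then (let w = false in (\p.6)) else (let q = 6 in (\r.4)))) (\s.7))
step 2: [beta@0.0] ((if false then (\u.(6 + 9)) else (if ((\v.false) 2) then (let w = false in (\p.6)) else (let q = 6 in (\r.4)))) (\s.7))
step 3: [if@0] ((if ((\v.false) 2) then (let w = false in (\p.6)) else (let q = 6 in (\r.4))) (\s.7))
step 4: [beta@0.0] ((if false then (let w = false in (\p.6)) else (let q = 6 in (\r.4))) (\s.7))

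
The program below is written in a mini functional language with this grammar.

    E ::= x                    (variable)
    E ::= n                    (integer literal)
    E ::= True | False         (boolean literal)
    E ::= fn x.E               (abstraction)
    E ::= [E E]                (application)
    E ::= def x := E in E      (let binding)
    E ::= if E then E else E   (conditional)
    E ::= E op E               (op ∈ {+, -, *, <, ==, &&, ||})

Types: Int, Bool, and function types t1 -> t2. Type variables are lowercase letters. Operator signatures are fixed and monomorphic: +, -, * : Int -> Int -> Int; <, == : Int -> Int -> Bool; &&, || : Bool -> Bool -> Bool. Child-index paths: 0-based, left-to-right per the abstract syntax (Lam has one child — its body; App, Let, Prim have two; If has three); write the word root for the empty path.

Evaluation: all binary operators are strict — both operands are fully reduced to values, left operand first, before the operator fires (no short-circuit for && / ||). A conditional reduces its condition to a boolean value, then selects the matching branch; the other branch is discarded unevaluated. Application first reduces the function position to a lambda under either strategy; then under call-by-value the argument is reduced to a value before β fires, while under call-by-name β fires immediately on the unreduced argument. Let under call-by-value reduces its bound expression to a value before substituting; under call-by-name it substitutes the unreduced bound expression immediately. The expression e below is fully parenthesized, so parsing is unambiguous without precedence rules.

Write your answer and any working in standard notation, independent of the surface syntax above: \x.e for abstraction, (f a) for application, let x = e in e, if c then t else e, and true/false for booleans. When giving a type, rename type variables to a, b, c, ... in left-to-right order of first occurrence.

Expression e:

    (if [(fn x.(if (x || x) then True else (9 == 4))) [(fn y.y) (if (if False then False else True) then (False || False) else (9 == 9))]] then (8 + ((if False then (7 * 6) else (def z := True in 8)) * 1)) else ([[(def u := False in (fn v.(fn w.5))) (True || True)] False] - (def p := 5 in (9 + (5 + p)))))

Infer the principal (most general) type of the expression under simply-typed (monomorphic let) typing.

Answer: Int

Derivation:
x : a
  unify a ~ Bool
x : Bool
  unify Bool ~ Bool
  unify Bool ~ Bool
  unify Int ~ Int
  unify Int ~ Int
  unify Bool ~ Bool
\x._ : Bool -> Bool
y : b
\y._ : b -> b
  unify Bool ~ Bool
  unify Bool ~ Bool
  unify Bool ~ Bool
  unify Bool ~ Bool
  unify Bool ~ Bool
  unify Int ~ Int
  unify Int ~ Int
  unify Bool ~ Bool
  unify b -> b ~ Bool -> c
  unify b ~ Bool
  unify Bool ~ c
_ _ : Bool
  unify Bool -> Bool ~ Bool -> d
  unify Bool ~ Bool
  unify Bool ~ d
_ _ : Bool
  unify Bool ~ Bool
  unify Int ~ Int
  unify Bool ~ Bool
  unify Int ~ Int
  unify Int ~ Int
let z : Bool
  unify Int ~ Int
  unify Int ~ Int
  unify Int ~ Int
  unify Int ~ Int
let u : Bool
\w._ : f -> Int
\v._ : e -> f -> Int
  unify Bool ~ Bool
  unify Bool ~ Bool
  unify e -> f -> Int ~ Bool -> g
  unify e ~ Bool
  unify f -> Int ~ g
_ _ : f -> Int
  unify f -> Int ~ Bool -> h
  unify f ~ Bool
  unify Int ~ h
_ _ : Int
  unify Int ~ Int
let p : Int
  unify Int ~ Int
  unify Int ~ Int
p : Int
  unify Int ~ Int
  unify Int ~ Int
  unify Int ~ Int
  unify Int ~ Int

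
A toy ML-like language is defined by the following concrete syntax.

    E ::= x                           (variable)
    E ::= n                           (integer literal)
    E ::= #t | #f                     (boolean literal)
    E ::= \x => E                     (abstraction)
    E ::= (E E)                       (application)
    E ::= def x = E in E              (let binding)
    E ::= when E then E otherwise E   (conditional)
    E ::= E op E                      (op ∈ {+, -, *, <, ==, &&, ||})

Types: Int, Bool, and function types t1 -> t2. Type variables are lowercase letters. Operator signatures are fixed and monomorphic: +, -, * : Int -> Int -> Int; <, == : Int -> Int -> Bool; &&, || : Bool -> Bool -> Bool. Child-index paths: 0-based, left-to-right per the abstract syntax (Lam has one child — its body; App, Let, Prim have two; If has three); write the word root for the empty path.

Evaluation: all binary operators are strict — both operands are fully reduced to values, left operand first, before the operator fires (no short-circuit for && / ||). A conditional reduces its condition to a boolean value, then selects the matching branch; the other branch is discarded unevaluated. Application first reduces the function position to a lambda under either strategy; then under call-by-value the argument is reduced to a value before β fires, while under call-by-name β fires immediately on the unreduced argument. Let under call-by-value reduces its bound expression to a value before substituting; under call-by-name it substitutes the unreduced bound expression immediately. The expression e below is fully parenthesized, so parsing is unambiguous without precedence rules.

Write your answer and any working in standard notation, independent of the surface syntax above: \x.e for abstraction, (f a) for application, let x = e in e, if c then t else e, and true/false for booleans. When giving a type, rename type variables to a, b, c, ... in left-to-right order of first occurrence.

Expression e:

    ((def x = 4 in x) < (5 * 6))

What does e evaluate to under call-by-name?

Answer: true

Trace:
step 0: ((let x = 4 in x) < (5 * 6))
step 1: [let@0] (4 < (5 * 6))
step 2: [delta@1] (4 < 30)
step 3: [delta@root] true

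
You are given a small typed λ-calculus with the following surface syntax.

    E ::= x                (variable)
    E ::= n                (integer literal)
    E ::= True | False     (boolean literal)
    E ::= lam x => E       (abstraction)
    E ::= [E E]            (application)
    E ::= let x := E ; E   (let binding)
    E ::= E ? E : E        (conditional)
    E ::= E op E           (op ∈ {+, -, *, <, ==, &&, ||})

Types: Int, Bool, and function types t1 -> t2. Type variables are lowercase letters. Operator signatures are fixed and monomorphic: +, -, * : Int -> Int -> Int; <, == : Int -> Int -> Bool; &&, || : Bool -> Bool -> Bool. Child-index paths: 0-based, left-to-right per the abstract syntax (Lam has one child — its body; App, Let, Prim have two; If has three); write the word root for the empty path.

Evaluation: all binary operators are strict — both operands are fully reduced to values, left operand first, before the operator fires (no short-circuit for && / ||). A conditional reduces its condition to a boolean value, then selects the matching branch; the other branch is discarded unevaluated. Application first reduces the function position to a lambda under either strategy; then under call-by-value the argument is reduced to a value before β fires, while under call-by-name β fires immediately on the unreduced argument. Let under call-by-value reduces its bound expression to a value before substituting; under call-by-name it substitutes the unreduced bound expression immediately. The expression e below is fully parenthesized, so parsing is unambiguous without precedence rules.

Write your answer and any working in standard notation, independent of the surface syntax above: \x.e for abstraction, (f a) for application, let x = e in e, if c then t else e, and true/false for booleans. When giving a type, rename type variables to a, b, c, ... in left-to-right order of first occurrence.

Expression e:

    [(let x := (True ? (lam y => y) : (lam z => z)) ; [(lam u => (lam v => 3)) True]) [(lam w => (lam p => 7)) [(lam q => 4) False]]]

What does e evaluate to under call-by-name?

Answer: 3

Working:
step 0: ((let x = (if true then (\y.y) else (\z.z)) in ((\u.(\v.3)) true)) ((\w.(\p.7)) ((\q.4) false)))
step 1: [let@0] (((\u.(\v.3)) true) ((\w.(\p.7)) ((\q.4) false)))
step 2: [beta@0] ((\v.3) ((\w.(\p.7)) ((\q.4) false)))
step 3: [beta@root] 3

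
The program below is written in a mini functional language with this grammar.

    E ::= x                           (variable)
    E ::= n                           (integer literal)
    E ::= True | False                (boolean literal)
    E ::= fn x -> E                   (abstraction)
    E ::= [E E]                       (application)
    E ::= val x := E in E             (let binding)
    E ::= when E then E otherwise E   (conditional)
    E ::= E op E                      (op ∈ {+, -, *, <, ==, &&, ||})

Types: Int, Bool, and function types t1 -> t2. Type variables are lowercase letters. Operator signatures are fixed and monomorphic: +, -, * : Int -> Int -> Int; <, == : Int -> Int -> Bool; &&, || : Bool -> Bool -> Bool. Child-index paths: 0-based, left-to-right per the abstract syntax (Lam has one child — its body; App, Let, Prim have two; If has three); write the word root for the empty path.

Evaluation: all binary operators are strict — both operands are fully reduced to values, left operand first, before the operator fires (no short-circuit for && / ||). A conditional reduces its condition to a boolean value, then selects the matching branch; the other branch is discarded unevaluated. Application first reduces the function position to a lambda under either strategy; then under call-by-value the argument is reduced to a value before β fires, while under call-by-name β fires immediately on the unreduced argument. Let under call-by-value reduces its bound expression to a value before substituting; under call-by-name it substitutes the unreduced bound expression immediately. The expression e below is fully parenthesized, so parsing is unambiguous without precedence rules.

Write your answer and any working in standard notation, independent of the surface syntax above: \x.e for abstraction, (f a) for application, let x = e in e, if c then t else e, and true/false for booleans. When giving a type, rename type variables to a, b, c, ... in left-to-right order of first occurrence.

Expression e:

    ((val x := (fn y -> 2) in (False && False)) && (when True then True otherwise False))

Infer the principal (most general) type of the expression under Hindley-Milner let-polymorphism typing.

Answer: Bool

Trace:
\y._ : a -> Int
let x : forall. a -> Int
  unify Bool ~ Bool
  unify Bool ~ Bool
  unify Bool ~ Bool
  unify Bool ~ Bool
  unify Bool ~ Bool
  unify Bool ~ Bool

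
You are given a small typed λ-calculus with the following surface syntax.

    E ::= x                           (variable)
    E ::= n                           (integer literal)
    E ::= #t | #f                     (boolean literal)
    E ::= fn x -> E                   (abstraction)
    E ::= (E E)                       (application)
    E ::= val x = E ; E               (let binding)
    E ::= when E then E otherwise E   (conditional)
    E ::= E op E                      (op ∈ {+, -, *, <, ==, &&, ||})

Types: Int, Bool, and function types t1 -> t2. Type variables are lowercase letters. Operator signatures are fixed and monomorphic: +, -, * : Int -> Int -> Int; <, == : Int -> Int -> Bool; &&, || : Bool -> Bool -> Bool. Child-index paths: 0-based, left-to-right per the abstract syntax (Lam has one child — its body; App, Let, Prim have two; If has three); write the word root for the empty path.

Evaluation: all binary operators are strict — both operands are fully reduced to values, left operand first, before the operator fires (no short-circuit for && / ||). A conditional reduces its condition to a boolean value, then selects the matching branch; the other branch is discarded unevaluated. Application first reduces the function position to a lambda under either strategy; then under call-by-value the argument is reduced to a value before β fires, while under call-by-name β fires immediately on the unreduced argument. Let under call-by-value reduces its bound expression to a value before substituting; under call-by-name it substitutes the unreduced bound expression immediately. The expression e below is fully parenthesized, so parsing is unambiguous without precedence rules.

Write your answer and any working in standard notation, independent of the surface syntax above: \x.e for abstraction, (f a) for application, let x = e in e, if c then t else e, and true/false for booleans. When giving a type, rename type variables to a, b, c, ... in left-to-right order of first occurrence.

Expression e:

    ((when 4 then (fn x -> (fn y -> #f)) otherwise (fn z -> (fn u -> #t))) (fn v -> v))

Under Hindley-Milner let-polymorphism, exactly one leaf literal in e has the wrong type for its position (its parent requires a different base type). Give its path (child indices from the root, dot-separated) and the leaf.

Answer: 0.0 : 4

Working:
  unify Int ~ Bool
  FAIL: mismatch Int ~ Bool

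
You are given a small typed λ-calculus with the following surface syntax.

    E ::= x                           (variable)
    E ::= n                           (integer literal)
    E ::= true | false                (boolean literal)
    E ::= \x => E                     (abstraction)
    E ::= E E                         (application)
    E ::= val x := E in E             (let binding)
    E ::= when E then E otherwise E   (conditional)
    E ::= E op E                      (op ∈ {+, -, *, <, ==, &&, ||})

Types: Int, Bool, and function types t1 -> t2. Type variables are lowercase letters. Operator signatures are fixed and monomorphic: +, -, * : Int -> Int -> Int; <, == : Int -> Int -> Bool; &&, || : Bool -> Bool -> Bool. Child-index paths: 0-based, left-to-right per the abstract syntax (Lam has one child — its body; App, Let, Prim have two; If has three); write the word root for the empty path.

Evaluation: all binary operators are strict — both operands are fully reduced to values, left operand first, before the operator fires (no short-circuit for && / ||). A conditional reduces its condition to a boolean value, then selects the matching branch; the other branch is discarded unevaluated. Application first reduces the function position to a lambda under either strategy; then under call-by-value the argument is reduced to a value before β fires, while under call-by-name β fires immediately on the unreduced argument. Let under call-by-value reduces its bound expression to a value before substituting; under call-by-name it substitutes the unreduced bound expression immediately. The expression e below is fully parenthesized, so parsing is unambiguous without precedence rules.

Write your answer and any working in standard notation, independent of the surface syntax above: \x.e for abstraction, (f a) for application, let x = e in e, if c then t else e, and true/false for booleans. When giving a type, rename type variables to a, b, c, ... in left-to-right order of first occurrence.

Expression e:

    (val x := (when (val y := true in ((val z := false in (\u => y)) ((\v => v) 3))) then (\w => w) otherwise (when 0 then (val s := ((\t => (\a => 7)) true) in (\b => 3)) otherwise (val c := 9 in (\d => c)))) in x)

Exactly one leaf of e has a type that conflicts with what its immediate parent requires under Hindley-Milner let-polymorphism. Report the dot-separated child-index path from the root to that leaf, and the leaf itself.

Answer: 0.2.0 : 0

Derivation:
let y : Bool
let z : Bool
y : Bool
\u._ : a -> Bool
v : b
\v._ : b -> b
  unify b -> b ~ Int -> c
  unify b ~ Int
  unify Int ~ c
_ _ : Int
  unify a -> Bool ~ Int -> d
  unify a ~ Int
  unify Bool ~ d
_ _ : Bool
  unify Bool ~ Bool
w : e
\w._ : e -> e
  unify Int ~ Bool
  FAIL: mismatch Int ~ Bool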